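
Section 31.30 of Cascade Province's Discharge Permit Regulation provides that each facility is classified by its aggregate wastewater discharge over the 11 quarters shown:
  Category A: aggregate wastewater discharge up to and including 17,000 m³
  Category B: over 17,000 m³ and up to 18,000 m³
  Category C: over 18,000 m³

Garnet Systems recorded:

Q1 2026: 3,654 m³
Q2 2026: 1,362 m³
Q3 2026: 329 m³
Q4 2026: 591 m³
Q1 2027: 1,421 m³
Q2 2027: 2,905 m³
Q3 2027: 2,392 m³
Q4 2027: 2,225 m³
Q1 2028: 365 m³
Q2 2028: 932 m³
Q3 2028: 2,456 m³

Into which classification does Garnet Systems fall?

Category C

Aggregate wastewater discharge: 3,654 m³ + 1,362 m³ + 329 m³ + 591 m³ + 1,421 m³ + 2,905 m³ + 2,392 m³ + 2,225 m³ + 365 m³ + 932 m³ + 2,456 m³ = 18,632 m³.
18,632 m³ > 18,000 m³, so Category C applies.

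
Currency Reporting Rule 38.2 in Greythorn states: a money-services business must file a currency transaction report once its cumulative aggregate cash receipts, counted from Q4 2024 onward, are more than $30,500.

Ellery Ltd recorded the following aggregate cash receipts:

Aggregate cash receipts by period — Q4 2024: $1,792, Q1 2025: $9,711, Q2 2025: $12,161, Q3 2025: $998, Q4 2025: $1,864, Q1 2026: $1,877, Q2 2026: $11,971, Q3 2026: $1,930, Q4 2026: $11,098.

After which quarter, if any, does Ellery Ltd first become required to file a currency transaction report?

Q2 2026

Through Q4 2024: $1,792
Through Q1 2025: $11,503
Through Q2 2025: $23,664
Through Q3 2025: $24,662
Through Q4 2025: $26,526
Through Q1 2026: $28,403
Through Q2 2026: $40,374 ← exceeds threshold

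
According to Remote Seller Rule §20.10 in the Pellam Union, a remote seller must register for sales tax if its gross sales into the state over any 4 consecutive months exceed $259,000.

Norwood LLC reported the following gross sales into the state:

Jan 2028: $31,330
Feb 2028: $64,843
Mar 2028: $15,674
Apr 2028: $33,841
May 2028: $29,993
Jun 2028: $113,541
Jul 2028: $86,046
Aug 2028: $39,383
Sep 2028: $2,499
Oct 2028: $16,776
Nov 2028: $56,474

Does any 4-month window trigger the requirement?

Jan 2028–Apr 2028: $31,330 + $64,843 + $15,674 + $33,841 = $145,688 (under)
Feb 2028–May 2028: $64,843 + $15,674 + $33,841 + $29,993 = $144,351 (under)
Mar 2028–Jun 2028: $15,674 + $33,841 + $29,993 + $113,541 = $193,049 (under)
Apr 2028–Jul 2028: $33,841 + $29,993 + $113,541 + $86,046 = $263,421 (over)
May 2028–Aug 2028: $29,993 + $113,541 + $86,046 + $39,383 = $268,963 (over)
Jun 2028–Sep 2028: $113,541 + $86,046 + $39,383 + $2,499 = $241,469 (under)
Jul 2028–Oct 2028: $86,046 + $39,383 + $2,499 + $16,776 = $144,704 (under)
Aug 2028–Nov 2028: $39,383 + $2,499 + $16,776 + $56,474 = $115,132 (under)
At least one window exceeds $259,000.

Yes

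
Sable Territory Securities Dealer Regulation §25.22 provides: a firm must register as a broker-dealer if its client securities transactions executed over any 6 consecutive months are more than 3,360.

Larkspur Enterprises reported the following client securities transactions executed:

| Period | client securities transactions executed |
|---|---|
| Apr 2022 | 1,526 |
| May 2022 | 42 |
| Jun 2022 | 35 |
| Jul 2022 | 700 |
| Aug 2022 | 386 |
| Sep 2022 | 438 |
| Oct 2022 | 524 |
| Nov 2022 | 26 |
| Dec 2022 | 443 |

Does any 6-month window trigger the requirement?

Apr 2022–Sep 2022: 1,526 + 42 + 35 + 700 + 386 + 438 = 3,127 (under)
May 2022–Oct 2022: 42 + 35 + 700 + 386 + 438 + 524 = 2,125 (under)
Jun 2022–Nov 2022: 35 + 700 + 386 + 438 + 524 + 26 = 2,109 (under)
Jul 2022–Dec 2022: 700 + 386 + 438 + 524 + 26 + 443 = 2,517 (under)
No window exceeds 3,360.

No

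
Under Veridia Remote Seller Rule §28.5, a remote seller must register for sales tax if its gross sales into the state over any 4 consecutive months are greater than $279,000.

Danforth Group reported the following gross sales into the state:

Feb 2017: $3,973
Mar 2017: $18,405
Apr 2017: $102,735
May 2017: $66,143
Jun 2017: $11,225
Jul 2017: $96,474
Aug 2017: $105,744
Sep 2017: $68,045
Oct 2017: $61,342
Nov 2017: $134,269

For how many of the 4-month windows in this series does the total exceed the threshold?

Feb 2017–May 2017: $3,973 + $18,405 + $102,735 + $66,143 = $191,256 (under)
Mar 2017–Jun 2017: $18,405 + $102,735 + $66,143 + $11,225 = $198,508 (under)
Apr 2017–Jul 2017: $102,735 + $66,143 + $11,225 + $96,474 = $276,577 (under)
May 2017–Aug 2017: $66,143 + $11,225 + $96,474 + $105,744 = $279,586 (over)
Jun 2017–Sep 2017: $11,225 + $96,474 + $105,744 + $68,045 = $281,488 (over)
Jul 2017–Oct 2017: $96,474 + $105,744 + $68,045 + $61,342 = $331,605 (over)
Aug 2017–Nov 2017: $105,744 + $68,045 + $61,342 + $134,269 = $369,400 (over)
4 windows exceed the threshold.

4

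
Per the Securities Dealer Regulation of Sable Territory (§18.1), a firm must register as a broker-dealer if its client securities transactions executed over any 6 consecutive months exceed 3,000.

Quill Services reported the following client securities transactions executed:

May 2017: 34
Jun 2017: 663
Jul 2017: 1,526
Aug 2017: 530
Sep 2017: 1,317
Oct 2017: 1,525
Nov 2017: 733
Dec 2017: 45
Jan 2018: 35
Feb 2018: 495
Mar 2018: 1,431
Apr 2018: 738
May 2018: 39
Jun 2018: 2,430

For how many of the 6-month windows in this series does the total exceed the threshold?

May 2017–Oct 2017: 34 + 663 + 1,526 + 530 + 1,317 + 1,525 = 5,595 (over)
Jun 2017–Nov 2017: 663 + 1,526 + 530 + 1,317 + 1,525 + 733 = 6,294 (over)
Jul 2017–Dec 2017: 1,526 + 530 + 1,317 + 1,525 + 733 + 45 = 5,676 (over)
Aug 2017–Jan 2018: 530 + 1,317 + 1,525 + 733 + 45 + 35 = 4,185 (over)
Sep 2017–Feb 2018: 1,317 + 1,525 + 733 + 45 + 35 + 495 = 4,150 (over)
Oct 2017–Mar 2018: 1,525 + 733 + 45 + 35 + 495 + 1,431 = 4,264 (over)
Nov 2017–Apr 2018: 733 + 45 + 35 + 495 + 1,431 + 738 = 3,477 (over)
Dec 2017–May 2018: 45 + 35 + 495 + 1,431 + 738 + 39 = 2,783 (under)
Jan 2018–Jun 2018: 35 + 495 + 1,431 + 738 + 39 + 2,430 = 5,168 (over)
8 windows exceed the threshold.

8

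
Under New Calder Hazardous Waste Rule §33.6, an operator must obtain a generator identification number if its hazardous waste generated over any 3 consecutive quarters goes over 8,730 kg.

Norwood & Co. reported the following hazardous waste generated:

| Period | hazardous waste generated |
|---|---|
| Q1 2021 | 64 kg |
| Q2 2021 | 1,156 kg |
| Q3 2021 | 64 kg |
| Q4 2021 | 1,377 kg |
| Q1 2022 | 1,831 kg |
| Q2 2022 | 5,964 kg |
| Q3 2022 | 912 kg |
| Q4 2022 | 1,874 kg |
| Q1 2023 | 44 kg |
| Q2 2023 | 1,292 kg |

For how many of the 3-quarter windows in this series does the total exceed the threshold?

Q1 2021–Q3 2021: 64 kg + 1,156 kg + 64 kg = 1,284 kg (under)
Q2 2021–Q4 2021: 1,156 kg + 64 kg + 1,377 kg = 2,597 kg (under)
Q3 2021–Q1 2022: 64 kg + 1,377 kg + 1,831 kg = 3,272 kg (under)
Q4 2021–Q2 2022: 1,377 kg + 1,831 kg + 5,964 kg = 9,172 kg (over)
Q1 2022–Q3 2022: 1,831 kg + 5,964 kg + 912 kg = 8,707 kg (under)
Q2 2022–Q4 2022: 5,964 kg + 912 kg + 1,874 kg = 8,750 kg (over)
Q3 2022–Q1 2023: 912 kg + 1,874 kg + 44 kg = 2,830 kg (under)
Q4 2022–Q2 2023: 1,874 kg + 44 kg + 1,292 kg = 3,210 kg (under)
2 windows exceed the threshold.

2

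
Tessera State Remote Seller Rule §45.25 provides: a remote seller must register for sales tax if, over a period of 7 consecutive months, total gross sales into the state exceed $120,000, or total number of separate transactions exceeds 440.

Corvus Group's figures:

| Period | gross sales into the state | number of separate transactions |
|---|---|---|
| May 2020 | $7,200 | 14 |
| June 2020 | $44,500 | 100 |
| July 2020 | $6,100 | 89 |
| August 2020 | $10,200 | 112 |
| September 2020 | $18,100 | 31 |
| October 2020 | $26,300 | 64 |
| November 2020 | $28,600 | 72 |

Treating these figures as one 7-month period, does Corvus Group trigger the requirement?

Yes

Total gross sales into the state: $7,200 + $44,500 + $6,100 + $10,200 + $18,100 + $26,300 + $28,600 = $141,000 (> $120,000).
Total number of separate transactions: 14 + 100 + 89 + 112 + 31 + 64 + 72 = 482 (> 440).
The test is 'or': at least one threshold is exceeded.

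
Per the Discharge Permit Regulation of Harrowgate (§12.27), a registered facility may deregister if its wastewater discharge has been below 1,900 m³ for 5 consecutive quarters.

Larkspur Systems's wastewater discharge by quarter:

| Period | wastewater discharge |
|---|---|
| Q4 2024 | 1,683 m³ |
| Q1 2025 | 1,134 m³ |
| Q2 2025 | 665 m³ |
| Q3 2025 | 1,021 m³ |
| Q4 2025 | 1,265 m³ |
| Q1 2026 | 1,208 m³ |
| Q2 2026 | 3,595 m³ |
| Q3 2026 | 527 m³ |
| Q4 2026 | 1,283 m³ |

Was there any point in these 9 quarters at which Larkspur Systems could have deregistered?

Quarters below 1,900 m³: Q4 2024, Q1 2025, Q2 2025, Q3 2025, Q4 2025, Q1 2026, Q3 2026, Q4 2026.
Longest run of consecutive quarters below the threshold: 6.
6 ≥ 5, so Larkspur Systems became eligible.

Yes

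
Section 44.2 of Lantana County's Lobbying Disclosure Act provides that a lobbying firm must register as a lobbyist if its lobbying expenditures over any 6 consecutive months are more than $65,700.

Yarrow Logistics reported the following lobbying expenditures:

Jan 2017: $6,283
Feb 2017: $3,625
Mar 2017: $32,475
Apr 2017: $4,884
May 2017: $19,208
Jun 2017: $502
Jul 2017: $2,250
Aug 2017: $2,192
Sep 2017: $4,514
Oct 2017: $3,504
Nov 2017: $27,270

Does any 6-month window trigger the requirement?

Jan 2017–Jun 2017: $6,283 + $3,625 + $32,475 + $4,884 + $19,208 + $502 = $66,977 (over)
Feb 2017–Jul 2017: $3,625 + $32,475 + $4,884 + $19,208 + $502 + $2,250 = $62,944 (under)
Mar 2017–Aug 2017: $32,475 + $4,884 + $19,208 + $502 + $2,250 + $2,192 = $61,511 (under)
Apr 2017–Sep 2017: $4,884 + $19,208 + $502 + $2,250 + $2,192 + $4,514 = $33,550 (under)
May 2017–Oct 2017: $19,208 + $502 + $2,250 + $2,192 + $4,514 + $3,504 = $32,170 (under)
Jun 2017–Nov 2017: $502 + $2,250 + $2,192 + $4,514 + $3,504 + $27,270 = $40,232 (under)
At least one window exceeds $65,700.

Yes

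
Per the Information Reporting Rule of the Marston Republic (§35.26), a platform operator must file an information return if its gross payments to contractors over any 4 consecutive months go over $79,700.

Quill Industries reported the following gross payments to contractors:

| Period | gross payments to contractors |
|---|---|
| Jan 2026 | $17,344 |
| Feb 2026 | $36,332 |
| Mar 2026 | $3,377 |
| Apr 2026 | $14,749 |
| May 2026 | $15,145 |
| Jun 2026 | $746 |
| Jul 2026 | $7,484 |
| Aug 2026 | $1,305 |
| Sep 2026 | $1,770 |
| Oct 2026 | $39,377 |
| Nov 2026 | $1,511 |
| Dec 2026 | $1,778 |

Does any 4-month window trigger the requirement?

Jan 2026–Apr 2026: $17,344 + $36,332 + $3,377 + $14,749 = $71,802 (under)
Feb 2026–May 2026: $36,332 + $3,377 + $14,749 + $15,145 = $69,603 (under)
Mar 2026–Jun 2026: $3,377 + $14,749 + $15,145 + $746 = $34,017 (under)
Apr 2026–Jul 2026: $14,749 + $15,145 + $746 + $7,484 = $38,124 (under)
May 2026–Aug 2026: $15,145 + $746 + $7,484 + $1,305 = $24,680 (under)
Jun 2026–Sep 2026: $746 + $7,484 + $1,305 + $1,770 = $11,305 (under)
Jul 2026–Oct 2026: $7,484 + $1,305 + $1,770 + $39,377 = $49,936 (under)
Aug 2026–Nov 2026: $1,305 + $1,770 + $39,377 + $1,511 = $43,963 (under)
Sep 2026–Dec 2026: $1,770 + $39,377 + $1,511 + $1,778 = $44,436 (under)
No window exceeds $79,700.

No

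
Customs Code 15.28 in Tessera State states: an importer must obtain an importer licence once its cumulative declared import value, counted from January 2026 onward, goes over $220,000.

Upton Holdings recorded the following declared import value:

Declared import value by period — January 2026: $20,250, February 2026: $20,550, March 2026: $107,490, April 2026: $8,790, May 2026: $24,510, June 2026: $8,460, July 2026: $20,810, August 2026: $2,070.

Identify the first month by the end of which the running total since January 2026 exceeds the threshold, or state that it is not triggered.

Through January 2026: $20,250
Through February 2026: $40,800
Through March 2026: $148,290
Through April 2026: $157,080
Through May 2026: $181,590
Through June 2026: $190,050
Through July 2026: $210,860
Through August 2026: $212,930
Final cumulative total $212,930 ≤ $220,000; the threshold is never exceeded.

Not triggered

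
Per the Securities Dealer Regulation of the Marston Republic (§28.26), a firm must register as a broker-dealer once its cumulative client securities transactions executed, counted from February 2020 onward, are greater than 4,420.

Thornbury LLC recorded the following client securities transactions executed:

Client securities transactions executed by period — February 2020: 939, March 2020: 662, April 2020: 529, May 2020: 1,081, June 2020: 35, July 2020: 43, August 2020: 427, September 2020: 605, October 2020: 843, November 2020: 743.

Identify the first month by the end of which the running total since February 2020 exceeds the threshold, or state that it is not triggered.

October 2020

Through February 2020: 939
Through March 2020: 1,601
Through April 2020: 2,130
Through May 2020: 3,211
Through June 2020: 3,246
Through July 2020: 3,289
Through August 2020: 3,716
Through September 2020: 4,321
Through October 2020: 5,164 ← exceeds threshold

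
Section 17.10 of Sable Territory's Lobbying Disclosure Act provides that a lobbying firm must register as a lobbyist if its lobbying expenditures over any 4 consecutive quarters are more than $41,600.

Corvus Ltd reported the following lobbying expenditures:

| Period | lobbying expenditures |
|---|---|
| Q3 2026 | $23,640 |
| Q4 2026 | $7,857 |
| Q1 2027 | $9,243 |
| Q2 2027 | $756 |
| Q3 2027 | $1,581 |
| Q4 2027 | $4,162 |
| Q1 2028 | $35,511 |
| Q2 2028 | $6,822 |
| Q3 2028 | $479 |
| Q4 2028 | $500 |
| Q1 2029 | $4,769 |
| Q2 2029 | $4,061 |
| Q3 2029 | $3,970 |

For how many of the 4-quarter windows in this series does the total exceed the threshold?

Q3 2026–Q2 2027: $23,640 + $7,857 + $9,243 + $756 = $41,496 (under)
Q4 2026–Q3 2027: $7,857 + $9,243 + $756 + $1,581 = $19,437 (under)
Q1 2027–Q4 2027: $9,243 + $756 + $1,581 + $4,162 = $15,742 (under)
Q2 2027–Q1 2028: $756 + $1,581 + $4,162 + $35,511 = $42,010 (over)
Q3 2027–Q2 2028: $1,581 + $4,162 + $35,511 + $6,822 = $48,076 (over)
Q4 2027–Q3 2028: $4,162 + $35,511 + $6,822 + $479 = $46,974 (over)
Q1 2028–Q4 2028: $35,511 + $6,822 + $479 + $500 = $43,312 (over)
Q2 2028–Q1 2029: $6,822 + $479 + $500 + $4,769 = $12,570 (under)
Q3 2028–Q2 2029: $479 + $500 + $4,769 + $4,061 = $9,809 (under)
Q4 2028–Q3 2029: $500 + $4,769 + $4,061 + $3,970 = $13,300 (under)
4 windows exceed the threshold.

4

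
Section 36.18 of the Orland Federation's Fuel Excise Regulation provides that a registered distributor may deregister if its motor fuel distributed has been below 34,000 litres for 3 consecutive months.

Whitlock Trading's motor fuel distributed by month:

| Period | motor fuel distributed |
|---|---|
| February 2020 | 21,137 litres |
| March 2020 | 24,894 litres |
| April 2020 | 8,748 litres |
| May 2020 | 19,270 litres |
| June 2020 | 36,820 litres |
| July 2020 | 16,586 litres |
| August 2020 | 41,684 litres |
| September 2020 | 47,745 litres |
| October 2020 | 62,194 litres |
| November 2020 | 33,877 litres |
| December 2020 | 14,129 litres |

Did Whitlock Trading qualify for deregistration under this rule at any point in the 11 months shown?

Months below 34,000 litres: February 2020, March 2020, April 2020, May 2020, July 2020, November 2020, December 2020.
Longest run of consecutive months below the threshold: 4.
4 ≥ 3, so Whitlock Trading became eligible.

Yes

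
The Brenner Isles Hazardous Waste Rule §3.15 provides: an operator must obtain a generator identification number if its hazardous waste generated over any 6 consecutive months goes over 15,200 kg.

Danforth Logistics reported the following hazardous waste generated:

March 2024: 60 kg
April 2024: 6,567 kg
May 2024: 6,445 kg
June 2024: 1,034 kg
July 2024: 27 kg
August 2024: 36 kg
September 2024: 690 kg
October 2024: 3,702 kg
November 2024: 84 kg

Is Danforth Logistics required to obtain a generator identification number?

No

March 2024–August 2024: 60 kg + 6,567 kg + 6,445 kg + 1,034 kg + 27 kg + 36 kg = 14,169 kg (under)
April 2024–September 2024: 6,567 kg + 6,445 kg + 1,034 kg + 27 kg + 36 kg + 690 kg = 14,799 kg (under)
May 2024–October 2024: 6,445 kg + 1,034 kg + 27 kg + 36 kg + 690 kg + 3,702 kg = 11,934 kg (under)
June 2024–November 2024: 1,034 kg + 27 kg + 36 kg + 690 kg + 3,702 kg + 84 kg = 5,573 kg (under)
No window exceeds 15,200 kg.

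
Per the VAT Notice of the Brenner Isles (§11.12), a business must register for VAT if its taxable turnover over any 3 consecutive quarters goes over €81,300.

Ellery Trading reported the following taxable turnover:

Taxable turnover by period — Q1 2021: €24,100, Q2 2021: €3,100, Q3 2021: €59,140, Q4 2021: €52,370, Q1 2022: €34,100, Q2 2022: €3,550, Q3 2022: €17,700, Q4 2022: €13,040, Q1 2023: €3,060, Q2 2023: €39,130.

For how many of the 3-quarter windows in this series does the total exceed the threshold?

Q1 2021–Q3 2021: €24,100 + €3,100 + €59,140 = €86,340 (over)
Q2 2021–Q4 2021: €3,100 + €59,140 + €52,370 = €114,610 (over)
Q3 2021–Q1 2022: €59,140 + €52,370 + €34,100 = €145,610 (over)
Q4 2021–Q2 2022: €52,370 + €34,100 + €3,550 = €90,020 (over)
Q1 2022–Q3 2022: €34,100 + €3,550 + €17,700 = €55,350 (under)
Q2 2022–Q4 2022: €3,550 + €17,700 + €13,040 = €34,290 (under)
Q3 2022–Q1 2023: €17,700 + €13,040 + €3,060 = €33,800 (under)
Q4 2022–Q2 2023: €13,040 + €3,060 + €39,130 = €55,230 (under)
4 windows exceed the threshold.

4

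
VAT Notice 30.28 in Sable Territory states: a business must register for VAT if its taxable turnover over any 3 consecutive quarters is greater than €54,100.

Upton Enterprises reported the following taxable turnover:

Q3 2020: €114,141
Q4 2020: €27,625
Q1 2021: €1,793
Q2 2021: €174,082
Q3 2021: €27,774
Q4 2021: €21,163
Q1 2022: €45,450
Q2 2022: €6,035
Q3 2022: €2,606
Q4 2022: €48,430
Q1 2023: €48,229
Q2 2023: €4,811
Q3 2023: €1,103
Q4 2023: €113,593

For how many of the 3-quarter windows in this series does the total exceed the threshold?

11

Q3 2020–Q1 2021: €114,141 + €27,625 + €1,793 = €143,559 (over)
Q4 2020–Q2 2021: €27,625 + €1,793 + €174,082 = €203,500 (over)
Q1 2021–Q3 2021: €1,793 + €174,082 + €27,774 = €203,649 (over)
Q2 2021–Q4 2021: €174,082 + €27,774 + €21,163 = €223,019 (over)
Q3 2021–Q1 2022: €27,774 + €21,163 + €45,450 = €94,387 (over)
Q4 2021–Q2 2022: €21,163 + €45,450 + €6,035 = €72,648 (over)
Q1 2022–Q3 2022: €45,450 + €6,035 + €2,606 = €54,091 (under)
Q2 2022–Q4 2022: €6,035 + €2,606 + €48,430 = €57,071 (over)
Q3 2022–Q1 2023: €2,606 + €48,430 + €48,229 = €99,265 (over)
Q4 2022–Q2 2023: €48,430 + €48,229 + €4,811 = €101,470 (over)
Q1 2023–Q3 2023: €48,229 + €4,811 + €1,103 = €54,143 (over)
Q2 2023–Q4 2023: €4,811 + €1,103 + €113,593 = €119,507 (over)
11 windows exceed the threshold.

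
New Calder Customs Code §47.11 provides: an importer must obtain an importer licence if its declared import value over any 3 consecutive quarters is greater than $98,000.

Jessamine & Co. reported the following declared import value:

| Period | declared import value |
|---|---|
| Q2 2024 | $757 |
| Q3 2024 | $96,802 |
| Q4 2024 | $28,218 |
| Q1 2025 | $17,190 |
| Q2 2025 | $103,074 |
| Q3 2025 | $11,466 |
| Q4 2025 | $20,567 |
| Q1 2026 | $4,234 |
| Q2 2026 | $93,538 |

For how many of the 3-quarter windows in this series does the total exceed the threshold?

6

Q2 2024–Q4 2024: $757 + $96,802 + $28,218 = $125,777 (over)
Q3 2024–Q1 2025: $96,802 + $28,218 + $17,190 = $142,210 (over)
Q4 2024–Q2 2025: $28,218 + $17,190 + $103,074 = $148,482 (over)
Q1 2025–Q3 2025: $17,190 + $103,074 + $11,466 = $131,730 (over)
Q2 2025–Q4 2025: $103,074 + $11,466 + $20,567 = $135,107 (over)
Q3 2025–Q1 2026: $11,466 + $20,567 + $4,234 = $36,267 (under)
Q4 2025–Q2 2026: $20,567 + $4,234 + $93,538 = $118,339 (over)
6 windows exceed the threshold.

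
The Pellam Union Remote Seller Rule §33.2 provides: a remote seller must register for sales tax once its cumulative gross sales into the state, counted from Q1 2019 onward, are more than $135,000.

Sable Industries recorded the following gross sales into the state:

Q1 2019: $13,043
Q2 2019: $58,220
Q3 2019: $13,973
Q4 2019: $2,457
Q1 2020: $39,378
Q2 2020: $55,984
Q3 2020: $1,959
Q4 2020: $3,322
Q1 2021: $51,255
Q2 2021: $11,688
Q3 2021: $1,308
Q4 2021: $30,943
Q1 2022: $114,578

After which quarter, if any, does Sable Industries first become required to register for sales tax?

Through Q1 2019: $13,043
Through Q2 2019: $71,263
Through Q3 2019: $85,236
Through Q4 2019: $87,693
Through Q1 2020: $127,071
Through Q2 2020: $183,055 ← exceeds threshold

Q2 2020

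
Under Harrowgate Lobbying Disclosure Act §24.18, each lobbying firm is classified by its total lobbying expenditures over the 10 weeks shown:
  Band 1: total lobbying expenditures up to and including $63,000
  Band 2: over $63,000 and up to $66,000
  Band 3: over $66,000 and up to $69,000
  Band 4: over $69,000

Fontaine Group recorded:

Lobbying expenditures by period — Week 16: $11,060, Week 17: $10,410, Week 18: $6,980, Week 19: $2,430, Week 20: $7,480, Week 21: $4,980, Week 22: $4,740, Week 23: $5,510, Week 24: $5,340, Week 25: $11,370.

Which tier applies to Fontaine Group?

Total lobbying expenditures: $11,060 + $10,410 + $6,980 + $2,430 + $7,480 + $4,980 + $4,740 + $5,510 + $5,340 + $11,370 = $70,300.
$70,300 > $69,000, so Band 4 applies.

Band 4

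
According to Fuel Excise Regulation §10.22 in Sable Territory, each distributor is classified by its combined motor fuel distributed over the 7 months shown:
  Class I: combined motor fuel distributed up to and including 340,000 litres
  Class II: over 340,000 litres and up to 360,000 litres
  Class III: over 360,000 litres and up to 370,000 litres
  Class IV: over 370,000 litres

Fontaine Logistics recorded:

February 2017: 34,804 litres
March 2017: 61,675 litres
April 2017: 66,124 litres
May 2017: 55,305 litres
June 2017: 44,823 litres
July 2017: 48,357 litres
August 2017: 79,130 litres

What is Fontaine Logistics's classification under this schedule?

Class IV

Combined motor fuel distributed: 34,804 litres + 61,675 litres + 66,124 litres + 55,305 litres + 44,823 litres + 48,357 litres + 79,130 litres = 390,218 litres.
390,218 litres > 370,000 litres, so Class IV applies.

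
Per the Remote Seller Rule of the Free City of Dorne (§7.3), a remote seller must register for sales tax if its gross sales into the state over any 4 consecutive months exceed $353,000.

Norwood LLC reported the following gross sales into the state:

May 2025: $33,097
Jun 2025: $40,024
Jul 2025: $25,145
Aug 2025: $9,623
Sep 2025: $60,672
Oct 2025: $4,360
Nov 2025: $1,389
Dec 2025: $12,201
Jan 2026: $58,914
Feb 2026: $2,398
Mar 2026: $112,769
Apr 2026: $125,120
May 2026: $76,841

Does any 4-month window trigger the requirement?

No

May 2025–Aug 2025: $33,097 + $40,024 + $25,145 + $9,623 = $107,889 (under)
Jun 2025–Sep 2025: $40,024 + $25,145 + $9,623 + $60,672 = $135,464 (under)
Jul 2025–Oct 2025: $25,145 + $9,623 + $60,672 + $4,360 = $99,800 (under)
Aug 2025–Nov 2025: $9,623 + $60,672 + $4,360 + $1,389 = $76,044 (under)
Sep 2025–Dec 2025: $60,672 + $4,360 + $1,389 + $12,201 = $78,622 (under)
Oct 2025–Jan 2026: $4,360 + $1,389 + $12,201 + $58,914 = $76,864 (under)
Nov 2025–Feb 2026: $1,389 + $12,201 + $58,914 + $2,398 = $74,902 (under)
Dec 2025–Mar 2026: $12,201 + $58,914 + $2,398 + $112,769 = $186,282 (under)
Jan 2026–Apr 2026: $58,914 + $2,398 + $112,769 + $125,120 = $299,201 (under)
Feb 2026–May 2026: $2,398 + $112,769 + $125,120 + $76,841 = $317,128 (under)
No window exceeds $353,000.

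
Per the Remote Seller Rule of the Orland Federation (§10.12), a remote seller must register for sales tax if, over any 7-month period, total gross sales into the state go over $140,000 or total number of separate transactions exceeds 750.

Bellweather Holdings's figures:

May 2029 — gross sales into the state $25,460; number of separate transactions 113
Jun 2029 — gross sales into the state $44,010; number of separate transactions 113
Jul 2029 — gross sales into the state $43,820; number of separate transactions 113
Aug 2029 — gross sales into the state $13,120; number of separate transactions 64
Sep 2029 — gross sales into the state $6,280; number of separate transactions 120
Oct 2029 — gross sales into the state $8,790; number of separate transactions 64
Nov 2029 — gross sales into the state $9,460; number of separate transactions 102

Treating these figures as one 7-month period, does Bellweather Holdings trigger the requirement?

Yes

Total gross sales into the state: $25,460 + $44,010 + $43,820 + $13,120 + $6,280 + $8,790 + $9,460 = $150,940 (> $140,000).
Total number of separate transactions: 113 + 113 + 113 + 64 + 120 + 64 + 102 = 689 (≤ 750).
The test is 'or': at least one threshold is exceeded.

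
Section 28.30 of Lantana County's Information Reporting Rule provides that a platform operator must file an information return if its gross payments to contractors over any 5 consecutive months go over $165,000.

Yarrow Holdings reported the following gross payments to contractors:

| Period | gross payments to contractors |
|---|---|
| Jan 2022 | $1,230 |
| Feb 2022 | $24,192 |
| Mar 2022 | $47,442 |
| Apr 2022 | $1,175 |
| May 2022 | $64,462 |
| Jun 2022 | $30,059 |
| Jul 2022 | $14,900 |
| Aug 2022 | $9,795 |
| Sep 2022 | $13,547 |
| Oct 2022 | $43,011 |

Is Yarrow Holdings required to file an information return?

Jan 2022–May 2022: $1,230 + $24,192 + $47,442 + $1,175 + $64,462 = $138,501 (under)
Feb 2022–Jun 2022: $24,192 + $47,442 + $1,175 + $64,462 + $30,059 = $167,330 (over)
Mar 2022–Jul 2022: $47,442 + $1,175 + $64,462 + $30,059 + $14,900 = $158,038 (under)
Apr 2022–Aug 2022: $1,175 + $64,462 + $30,059 + $14,900 + $9,795 = $120,391 (under)
May 2022–Sep 2022: $64,462 + $30,059 + $14,900 + $9,795 + $13,547 = $132,763 (under)
Jun 2022–Oct 2022: $30,059 + $14,900 + $9,795 + $13,547 + $43,011 = $111,312 (under)
At least one window exceeds $165,000.

Yes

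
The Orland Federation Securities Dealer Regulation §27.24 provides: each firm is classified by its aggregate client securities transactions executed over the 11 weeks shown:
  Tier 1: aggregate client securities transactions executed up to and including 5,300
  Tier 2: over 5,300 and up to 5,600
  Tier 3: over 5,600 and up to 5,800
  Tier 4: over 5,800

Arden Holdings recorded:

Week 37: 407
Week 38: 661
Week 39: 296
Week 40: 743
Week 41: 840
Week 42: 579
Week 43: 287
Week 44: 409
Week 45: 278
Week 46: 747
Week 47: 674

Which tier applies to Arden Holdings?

Tier 4

Aggregate client securities transactions executed: 407 + 661 + 296 + 743 + 840 + 579 + 287 + 409 + 278 + 747 + 674 = 5,921.
5,921 > 5,800, so Tier 4 applies.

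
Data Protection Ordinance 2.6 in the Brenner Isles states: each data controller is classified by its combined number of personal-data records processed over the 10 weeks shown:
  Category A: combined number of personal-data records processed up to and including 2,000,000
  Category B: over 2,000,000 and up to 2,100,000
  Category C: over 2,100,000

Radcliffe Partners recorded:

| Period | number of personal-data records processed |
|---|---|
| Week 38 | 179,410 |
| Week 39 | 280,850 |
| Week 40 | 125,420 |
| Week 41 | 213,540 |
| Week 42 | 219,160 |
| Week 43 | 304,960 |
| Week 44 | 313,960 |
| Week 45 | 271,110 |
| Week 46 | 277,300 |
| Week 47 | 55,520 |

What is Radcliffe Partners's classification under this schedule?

Combined number of personal-data records processed: 179,410 + 280,850 + 125,420 + 213,540 + 219,160 + 304,960 + 313,960 + 271,110 + 277,300 + 55,520 = 2,241,230.
2,241,230 > 2,100,000, so Category C applies.

Category C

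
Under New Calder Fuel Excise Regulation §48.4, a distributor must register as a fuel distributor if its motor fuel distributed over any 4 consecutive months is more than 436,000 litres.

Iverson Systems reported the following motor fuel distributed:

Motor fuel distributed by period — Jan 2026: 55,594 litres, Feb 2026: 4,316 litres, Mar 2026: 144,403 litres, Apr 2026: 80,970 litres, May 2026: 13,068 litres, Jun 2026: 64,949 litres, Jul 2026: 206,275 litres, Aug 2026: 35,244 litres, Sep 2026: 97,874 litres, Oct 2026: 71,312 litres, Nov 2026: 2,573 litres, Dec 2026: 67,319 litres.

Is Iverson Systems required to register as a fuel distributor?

Jan 2026–Apr 2026: 55,594 litres + 4,316 litres + 144,403 litres + 80,970 litres = 285,283 litres (under)
Feb 2026–May 2026: 4,316 litres + 144,403 litres + 80,970 litres + 13,068 litres = 242,757 litres (under)
Mar 2026–Jun 2026: 144,403 litres + 80,970 litres + 13,068 litres + 64,949 litres = 303,390 litres (under)
Apr 2026–Jul 2026: 80,970 litres + 13,068 litres + 64,949 litres + 206,275 litres = 365,262 litres (under)
May 2026–Aug 2026: 13,068 litres + 64,949 litres + 206,275 litres + 35,244 litres = 319,536 litres (under)
Jun 2026–Sep 2026: 64,949 litres + 206,275 litres + 35,244 litres + 97,874 litres = 404,342 litres (under)
Jul 2026–Oct 2026: 206,275 litres + 35,244 litres + 97,874 litres + 71,312 litres = 410,705 litres (under)
Aug 2026–Nov 2026: 35,244 litres + 97,874 litres + 71,312 litres + 2,573 litres = 207,003 litres (under)
Sep 2026–Dec 2026: 97,874 litres + 71,312 litres + 2,573 litres + 67,319 litres = 239,078 litres (under)
No window exceeds 436,000 litres.

No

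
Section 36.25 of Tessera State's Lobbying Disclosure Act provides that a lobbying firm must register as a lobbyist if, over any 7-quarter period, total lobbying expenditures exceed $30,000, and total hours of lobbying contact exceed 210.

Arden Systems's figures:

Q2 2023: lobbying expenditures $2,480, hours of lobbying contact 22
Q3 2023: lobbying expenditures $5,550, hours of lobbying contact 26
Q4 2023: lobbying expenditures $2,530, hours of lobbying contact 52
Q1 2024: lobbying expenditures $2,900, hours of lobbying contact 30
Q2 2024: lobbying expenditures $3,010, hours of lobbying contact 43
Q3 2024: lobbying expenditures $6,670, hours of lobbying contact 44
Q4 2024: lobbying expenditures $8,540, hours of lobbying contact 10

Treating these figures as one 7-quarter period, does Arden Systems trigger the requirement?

Total lobbying expenditures: $2,480 + $5,550 + $2,530 + $2,900 + $3,010 + $6,670 + $8,540 = $31,680 (> $30,000).
Total hours of lobbying contact: 22 + 26 + 52 + 30 + 43 + 44 + 10 = 227 (> 210).
The test is 'and': both thresholds are exceeded.

Yes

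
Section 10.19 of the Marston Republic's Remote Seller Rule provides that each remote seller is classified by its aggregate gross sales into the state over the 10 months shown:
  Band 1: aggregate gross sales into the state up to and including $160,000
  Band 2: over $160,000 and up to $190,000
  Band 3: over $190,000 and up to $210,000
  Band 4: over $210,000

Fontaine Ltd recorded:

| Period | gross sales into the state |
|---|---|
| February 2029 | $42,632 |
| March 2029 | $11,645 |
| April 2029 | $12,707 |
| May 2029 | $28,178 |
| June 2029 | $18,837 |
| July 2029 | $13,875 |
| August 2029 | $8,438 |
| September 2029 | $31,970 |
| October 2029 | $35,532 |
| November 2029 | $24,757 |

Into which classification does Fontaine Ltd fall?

Band 4

Aggregate gross sales into the state: $42,632 + $11,645 + $12,707 + $28,178 + $18,837 + $13,875 + $8,438 + $31,970 + $35,532 + $24,757 = $228,571.
$228,571 > $210,000, so Band 4 applies.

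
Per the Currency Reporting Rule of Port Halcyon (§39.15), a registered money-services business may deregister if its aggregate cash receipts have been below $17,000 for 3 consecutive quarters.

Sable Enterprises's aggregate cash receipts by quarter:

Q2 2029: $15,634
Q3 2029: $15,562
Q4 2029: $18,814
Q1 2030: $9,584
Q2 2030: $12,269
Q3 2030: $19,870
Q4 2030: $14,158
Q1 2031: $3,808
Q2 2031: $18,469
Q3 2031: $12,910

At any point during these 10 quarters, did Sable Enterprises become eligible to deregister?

Quarters below $17,000: Q2 2029, Q3 2029, Q1 2030, Q2 2030, Q4 2030, Q1 2031, Q3 2031.
Longest run of consecutive quarters below the threshold: 2.
2 < 3, so Sable Enterprises never became eligible.

No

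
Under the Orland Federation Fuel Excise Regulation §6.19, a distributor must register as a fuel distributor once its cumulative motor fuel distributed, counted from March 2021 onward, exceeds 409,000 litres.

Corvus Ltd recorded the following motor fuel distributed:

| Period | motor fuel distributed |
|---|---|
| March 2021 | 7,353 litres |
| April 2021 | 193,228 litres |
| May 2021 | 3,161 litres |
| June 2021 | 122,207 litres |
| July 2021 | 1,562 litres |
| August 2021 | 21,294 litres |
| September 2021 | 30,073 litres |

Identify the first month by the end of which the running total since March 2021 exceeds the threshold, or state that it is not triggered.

Through March 2021: 7,353 litres
Through April 2021: 200,581 litres
Through May 2021: 203,742 litres
Through June 2021: 325,949 litres
Through July 2021: 327,511 litres
Through August 2021: 348,805 litres
Through September 2021: 378,878 litres
Final cumulative total 378,878 litres ≤ 409,000 litres; the threshold is never exceeded.

Not triggered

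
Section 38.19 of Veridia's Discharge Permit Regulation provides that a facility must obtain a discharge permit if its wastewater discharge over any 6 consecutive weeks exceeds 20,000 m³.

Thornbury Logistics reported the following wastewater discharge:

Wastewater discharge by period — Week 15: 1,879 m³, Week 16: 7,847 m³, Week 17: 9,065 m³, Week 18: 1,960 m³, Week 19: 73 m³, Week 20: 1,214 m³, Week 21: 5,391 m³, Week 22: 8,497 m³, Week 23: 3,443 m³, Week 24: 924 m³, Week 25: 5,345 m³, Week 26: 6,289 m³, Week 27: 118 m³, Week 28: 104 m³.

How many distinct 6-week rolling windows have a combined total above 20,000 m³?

7

Week 15–Week 20: 1,879 m³ + 7,847 m³ + 9,065 m³ + 1,960 m³ + 73 m³ + 1,214 m³ = 22,038 m³ (over)
Week 16–Week 21: 7,847 m³ + 9,065 m³ + 1,960 m³ + 73 m³ + 1,214 m³ + 5,391 m³ = 25,550 m³ (over)
Week 17–Week 22: 9,065 m³ + 1,960 m³ + 73 m³ + 1,214 m³ + 5,391 m³ + 8,497 m³ = 26,200 m³ (over)
Week 18–Week 23: 1,960 m³ + 73 m³ + 1,214 m³ + 5,391 m³ + 8,497 m³ + 3,443 m³ = 20,578 m³ (over)
Week 19–Week 24: 73 m³ + 1,214 m³ + 5,391 m³ + 8,497 m³ + 3,443 m³ + 924 m³ = 19,542 m³ (under)
Week 20–Week 25: 1,214 m³ + 5,391 m³ + 8,497 m³ + 3,443 m³ + 924 m³ + 5,345 m³ = 24,814 m³ (over)
Week 21–Week 26: 5,391 m³ + 8,497 m³ + 3,443 m³ + 924 m³ + 5,345 m³ + 6,289 m³ = 29,889 m³ (over)
Week 22–Week 27: 8,497 m³ + 3,443 m³ + 924 m³ + 5,345 m³ + 6,289 m³ + 118 m³ = 24,616 m³ (over)
Week 23–Week 28: 3,443 m³ + 924 m³ + 5,345 m³ + 6,289 m³ + 118 m³ + 104 m³ = 16,223 m³ (under)
7 windows exceed the threshold.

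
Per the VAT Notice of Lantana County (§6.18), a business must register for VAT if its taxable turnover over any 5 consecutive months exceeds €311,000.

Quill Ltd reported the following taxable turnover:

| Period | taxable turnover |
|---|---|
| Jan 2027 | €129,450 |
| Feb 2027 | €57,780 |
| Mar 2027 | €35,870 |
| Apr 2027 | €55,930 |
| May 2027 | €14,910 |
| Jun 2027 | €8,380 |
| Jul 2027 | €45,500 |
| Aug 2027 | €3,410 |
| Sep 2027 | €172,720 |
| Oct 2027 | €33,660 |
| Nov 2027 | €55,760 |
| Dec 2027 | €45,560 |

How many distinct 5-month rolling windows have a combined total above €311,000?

2

Jan 2027–May 2027: €129,450 + €57,780 + €35,870 + €55,930 + €14,910 = €293,940 (under)
Feb 2027–Jun 2027: €57,780 + €35,870 + €55,930 + €14,910 + €8,380 = €172,870 (under)
Mar 2027–Jul 2027: €35,870 + €55,930 + €14,910 + €8,380 + €45,500 = €160,590 (under)
Apr 2027–Aug 2027: €55,930 + €14,910 + €8,380 + €45,500 + €3,410 = €128,130 (under)
May 2027–Sep 2027: €14,910 + €8,380 + €45,500 + €3,410 + €172,720 = €244,920 (under)
Jun 2027–Oct 2027: €8,380 + €45,500 + €3,410 + €172,720 + €33,660 = €263,670 (under)
Jul 2027–Nov 2027: €45,500 + €3,410 + €172,720 + €33,660 + €55,760 = €311,050 (over)
Aug 2027–Dec 2027: €3,410 + €172,720 + €33,660 + €55,760 + €45,560 = €311,110 (over)
2 windows exceed the threshold.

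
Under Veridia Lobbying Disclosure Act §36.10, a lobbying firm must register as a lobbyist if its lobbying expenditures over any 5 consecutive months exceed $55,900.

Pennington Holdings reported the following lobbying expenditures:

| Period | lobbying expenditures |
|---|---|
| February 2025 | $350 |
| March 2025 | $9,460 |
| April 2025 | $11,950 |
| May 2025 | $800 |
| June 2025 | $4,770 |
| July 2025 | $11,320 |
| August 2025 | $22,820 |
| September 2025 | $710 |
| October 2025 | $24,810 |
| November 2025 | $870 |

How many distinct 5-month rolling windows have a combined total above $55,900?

February 2025–June 2025: $350 + $9,460 + $11,950 + $800 + $4,770 = $27,330 (under)
March 2025–July 2025: $9,460 + $11,950 + $800 + $4,770 + $11,320 = $38,300 (under)
April 2025–August 2025: $11,950 + $800 + $4,770 + $11,320 + $22,820 = $51,660 (under)
May 2025–September 2025: $800 + $4,770 + $11,320 + $22,820 + $710 = $40,420 (under)
June 2025–October 2025: $4,770 + $11,320 + $22,820 + $710 + $24,810 = $64,430 (over)
July 2025–November 2025: $11,320 + $22,820 + $710 + $24,810 + $870 = $60,530 (over)
2 windows exceed the threshold.

2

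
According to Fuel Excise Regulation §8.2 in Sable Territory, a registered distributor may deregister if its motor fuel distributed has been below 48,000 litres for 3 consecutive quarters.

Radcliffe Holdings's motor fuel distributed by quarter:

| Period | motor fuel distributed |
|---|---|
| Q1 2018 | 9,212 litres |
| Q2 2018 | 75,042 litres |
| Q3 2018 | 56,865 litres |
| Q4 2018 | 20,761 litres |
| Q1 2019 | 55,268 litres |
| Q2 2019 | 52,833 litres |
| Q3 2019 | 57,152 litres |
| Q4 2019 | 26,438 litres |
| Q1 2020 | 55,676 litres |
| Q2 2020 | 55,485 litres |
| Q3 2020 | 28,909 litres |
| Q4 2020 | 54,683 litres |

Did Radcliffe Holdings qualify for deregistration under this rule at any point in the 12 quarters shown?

Quarters below 48,000 litres: Q1 2018, Q4 2018, Q4 2019, Q3 2020.
Longest run of consecutive quarters below the threshold: 1.
1 < 3, so Radcliffe Holdings never became eligible.

No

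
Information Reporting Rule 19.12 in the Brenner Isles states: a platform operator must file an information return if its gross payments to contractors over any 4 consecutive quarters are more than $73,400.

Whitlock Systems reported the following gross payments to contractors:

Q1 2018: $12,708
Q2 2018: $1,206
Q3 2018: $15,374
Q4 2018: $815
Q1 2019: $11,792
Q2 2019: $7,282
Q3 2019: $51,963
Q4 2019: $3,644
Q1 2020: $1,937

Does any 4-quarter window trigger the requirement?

Q1 2018–Q4 2018: $12,708 + $1,206 + $15,374 + $815 = $30,103 (under)
Q2 2018–Q1 2019: $1,206 + $15,374 + $815 + $11,792 = $29,187 (under)
Q3 2018–Q2 2019: $15,374 + $815 + $11,792 + $7,282 = $35,263 (under)
Q4 2018–Q3 2019: $815 + $11,792 + $7,282 + $51,963 = $71,852 (under)
Q1 2019–Q4 2019: $11,792 + $7,282 + $51,963 + $3,644 = $74,681 (over)
Q2 2019–Q1 2020: $7,282 + $51,963 + $3,644 + $1,937 = $64,826 (under)
At least one window exceeds $73,400.

Yes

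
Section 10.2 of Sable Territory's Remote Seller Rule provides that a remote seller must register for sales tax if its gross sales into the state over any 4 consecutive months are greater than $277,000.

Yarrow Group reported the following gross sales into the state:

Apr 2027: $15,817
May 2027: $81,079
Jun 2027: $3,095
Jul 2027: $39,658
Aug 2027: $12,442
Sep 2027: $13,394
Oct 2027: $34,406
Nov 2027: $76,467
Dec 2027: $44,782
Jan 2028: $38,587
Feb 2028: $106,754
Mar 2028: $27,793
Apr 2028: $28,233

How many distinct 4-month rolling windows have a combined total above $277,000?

Apr 2027–Jul 2027: $15,817 + $81,079 + $3,095 + $39,658 = $139,649 (under)
May 2027–Aug 2027: $81,079 + $3,095 + $39,658 + $12,442 = $136,274 (under)
Jun 2027–Sep 2027: $3,095 + $39,658 + $12,442 + $13,394 = $68,589 (under)
Jul 2027–Oct 2027: $39,658 + $12,442 + $13,394 + $34,406 = $99,900 (under)
Aug 2027–Nov 2027: $12,442 + $13,394 + $34,406 + $76,467 = $136,709 (under)
Sep 2027–Dec 2027: $13,394 + $34,406 + $76,467 + $44,782 = $169,049 (under)
Oct 2027–Jan 2028: $34,406 + $76,467 + $44,782 + $38,587 = $194,242 (under)
Nov 2027–Feb 2028: $76,467 + $44,782 + $38,587 + $106,754 = $266,590 (under)
Dec 2027–Mar 2028: $44,782 + $38,587 + $106,754 + $27,793 = $217,916 (under)
Jan 2028–Apr 2028: $38,587 + $106,754 + $27,793 + $28,233 = $201,367 (under)
0 windows exceed the threshold.

0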